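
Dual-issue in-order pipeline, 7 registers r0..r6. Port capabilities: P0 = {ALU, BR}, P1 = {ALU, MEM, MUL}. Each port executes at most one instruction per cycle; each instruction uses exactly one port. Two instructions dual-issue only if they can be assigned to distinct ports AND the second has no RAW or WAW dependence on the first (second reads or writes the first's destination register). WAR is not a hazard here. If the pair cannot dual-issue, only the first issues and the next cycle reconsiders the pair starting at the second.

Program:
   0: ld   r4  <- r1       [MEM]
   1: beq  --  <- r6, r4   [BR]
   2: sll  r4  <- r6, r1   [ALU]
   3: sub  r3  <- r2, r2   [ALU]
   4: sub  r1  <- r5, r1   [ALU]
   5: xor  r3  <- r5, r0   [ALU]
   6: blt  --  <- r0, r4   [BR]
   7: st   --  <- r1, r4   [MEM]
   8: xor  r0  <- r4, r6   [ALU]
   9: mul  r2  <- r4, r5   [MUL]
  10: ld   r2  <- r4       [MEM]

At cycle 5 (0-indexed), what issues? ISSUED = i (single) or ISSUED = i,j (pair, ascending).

ISSUED = 9

t=0 i0:ld ; RAW r4
t=1 i1&i2:beq/sll ; pair
t=2 i3&i4:sub/sub ; pair
t=3 i5&i6:xor/blt ; pair
t=4 i7&i8:st/xor ; pair
t=5 i9:mul ; no-port MUL/MEM
t=6 i10:ld ; tail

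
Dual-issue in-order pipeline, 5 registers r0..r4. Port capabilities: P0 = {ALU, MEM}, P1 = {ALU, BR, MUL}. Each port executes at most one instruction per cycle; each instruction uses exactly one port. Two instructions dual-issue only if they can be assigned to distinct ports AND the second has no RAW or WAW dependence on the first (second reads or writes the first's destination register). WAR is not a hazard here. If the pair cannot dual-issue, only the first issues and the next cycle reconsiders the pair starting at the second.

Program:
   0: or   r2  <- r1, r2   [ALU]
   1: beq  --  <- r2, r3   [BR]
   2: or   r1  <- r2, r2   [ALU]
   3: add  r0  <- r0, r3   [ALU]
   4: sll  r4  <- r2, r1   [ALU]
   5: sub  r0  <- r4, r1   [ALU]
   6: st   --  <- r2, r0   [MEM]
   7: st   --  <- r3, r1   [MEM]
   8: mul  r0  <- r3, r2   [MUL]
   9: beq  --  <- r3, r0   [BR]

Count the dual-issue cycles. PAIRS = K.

#0 head=0: or i0 RAW r2
#1 head=1: beq+or i1,i2 2-wide
#2 head=3: add+sll i3,i4 2-wide
#3 head=5: sub i5 RAW r0
#4 head=6: st i6 no-port MEM/MEM
#5 head=7: st+mul i7,i8 2-wide
#6 head=9: beq i9 tail

PAIRS = 3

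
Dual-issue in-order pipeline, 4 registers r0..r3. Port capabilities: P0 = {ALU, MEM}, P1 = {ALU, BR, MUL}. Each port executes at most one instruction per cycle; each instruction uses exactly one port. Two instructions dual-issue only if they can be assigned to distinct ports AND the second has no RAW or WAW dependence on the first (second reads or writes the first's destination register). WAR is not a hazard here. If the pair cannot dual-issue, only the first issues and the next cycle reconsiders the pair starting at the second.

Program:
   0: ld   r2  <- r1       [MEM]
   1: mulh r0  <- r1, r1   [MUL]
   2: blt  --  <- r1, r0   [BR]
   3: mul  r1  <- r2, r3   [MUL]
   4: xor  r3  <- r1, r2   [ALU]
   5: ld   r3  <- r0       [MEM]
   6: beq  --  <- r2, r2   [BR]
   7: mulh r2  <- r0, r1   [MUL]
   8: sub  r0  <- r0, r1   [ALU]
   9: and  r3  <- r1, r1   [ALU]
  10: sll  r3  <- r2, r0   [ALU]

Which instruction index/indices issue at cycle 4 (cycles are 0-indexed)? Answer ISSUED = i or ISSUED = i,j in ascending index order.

ISSUED = 5,6

0. ld mulh @i0/i1  | dual
1. blt @i2  | no-port BR/MUL
2. mul @i3  | RAW r1
3. xor @i4  | WAW r3
4. ld beq @i5/i6  | dual
5. mulh sub @i7/i8  | dual
6. and @i9  | WAW r3
7. sll @i10  | tail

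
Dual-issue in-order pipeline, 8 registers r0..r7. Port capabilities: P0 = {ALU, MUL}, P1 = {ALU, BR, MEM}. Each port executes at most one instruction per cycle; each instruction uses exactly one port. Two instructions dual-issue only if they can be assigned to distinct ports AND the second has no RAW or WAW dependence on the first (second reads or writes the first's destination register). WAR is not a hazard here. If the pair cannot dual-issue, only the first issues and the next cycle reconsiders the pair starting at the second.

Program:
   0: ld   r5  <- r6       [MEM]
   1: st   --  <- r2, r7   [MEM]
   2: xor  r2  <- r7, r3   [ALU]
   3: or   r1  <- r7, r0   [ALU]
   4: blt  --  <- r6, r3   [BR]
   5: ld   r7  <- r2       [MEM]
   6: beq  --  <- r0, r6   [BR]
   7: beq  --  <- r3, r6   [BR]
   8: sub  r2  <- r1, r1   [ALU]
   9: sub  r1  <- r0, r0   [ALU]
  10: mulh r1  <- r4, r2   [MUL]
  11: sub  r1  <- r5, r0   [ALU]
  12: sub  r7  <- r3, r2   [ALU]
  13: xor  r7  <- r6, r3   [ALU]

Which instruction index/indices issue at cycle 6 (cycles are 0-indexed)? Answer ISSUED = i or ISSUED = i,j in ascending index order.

ISSUED = 9

  cy0 -> i0 (ld.MEM) no-port MEM/MEM
  cy1 -> i1,i2 (st.MEM/xor.ALU) pair
  cy2 -> i3,i4 (or.ALU/blt.BR) pair
  cy3 -> i5 (ld.MEM) no-port MEM/BR
  cy4 -> i6 (beq.BR) no-port BR/BR
  cy5 -> i7,i8 (beq.BR/sub.ALU) pair
  cy6 -> i9 (sub.ALU) WAW r1
  cy7 -> i10 (mulh.MUL) WAW r1
  cy8 -> i11,i12 (sub.ALU/sub.ALU) pair
  cy9 -> i13 (xor.ALU) tail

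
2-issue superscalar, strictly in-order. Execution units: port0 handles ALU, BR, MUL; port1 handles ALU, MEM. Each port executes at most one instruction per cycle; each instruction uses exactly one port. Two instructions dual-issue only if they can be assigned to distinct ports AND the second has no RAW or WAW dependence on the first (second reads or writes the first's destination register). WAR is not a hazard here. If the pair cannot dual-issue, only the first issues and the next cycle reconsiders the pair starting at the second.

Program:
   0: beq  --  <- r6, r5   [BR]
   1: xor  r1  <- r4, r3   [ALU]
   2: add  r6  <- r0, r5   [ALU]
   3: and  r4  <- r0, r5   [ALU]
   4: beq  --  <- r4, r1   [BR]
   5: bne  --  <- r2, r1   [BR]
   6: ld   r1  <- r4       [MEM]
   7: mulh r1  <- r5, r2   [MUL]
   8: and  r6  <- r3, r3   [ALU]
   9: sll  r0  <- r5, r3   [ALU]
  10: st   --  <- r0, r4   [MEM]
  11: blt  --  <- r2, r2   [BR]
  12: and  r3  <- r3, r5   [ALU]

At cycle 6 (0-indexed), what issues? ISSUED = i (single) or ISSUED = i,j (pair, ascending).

0. beq.BR;xor.ALU @i0&i1  | pair
1. add.ALU;and.ALU @i2&i3  | pair
2. beq.BR @i4  | no-port BR/BR
3. bne.BR;ld.MEM @i5&i6  | pair
4. mulh.MUL;and.ALU @i7&i8  | pair
5. sll.ALU @i9  | RAW r0
6. st.MEM;blt.BR @i10&i11  | pair
7. and.ALU @i12  | tail

ISSUED = 10,11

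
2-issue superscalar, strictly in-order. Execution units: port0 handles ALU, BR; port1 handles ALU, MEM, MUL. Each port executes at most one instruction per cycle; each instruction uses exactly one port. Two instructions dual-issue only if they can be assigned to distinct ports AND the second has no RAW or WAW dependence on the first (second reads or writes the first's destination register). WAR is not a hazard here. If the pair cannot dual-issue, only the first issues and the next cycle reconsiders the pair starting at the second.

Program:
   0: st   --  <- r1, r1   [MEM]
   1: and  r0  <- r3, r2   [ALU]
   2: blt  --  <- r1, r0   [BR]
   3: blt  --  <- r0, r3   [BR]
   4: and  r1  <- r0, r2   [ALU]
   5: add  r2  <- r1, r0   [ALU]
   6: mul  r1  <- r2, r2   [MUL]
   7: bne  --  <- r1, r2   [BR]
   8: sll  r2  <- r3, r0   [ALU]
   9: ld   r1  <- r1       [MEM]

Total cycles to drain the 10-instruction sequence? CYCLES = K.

c0: i0&i1 st.MEM;and.ALU  dual
c1: i2 blt.BR  no-port BR/BR
c2: i3&i4 blt.BR;and.ALU  dual
c3: i5 add.ALU  RAW r2
c4: i6 mul.MUL  RAW r1
c5: i7&i8 bne.BR;sll.ALU  dual
c6: i9 ld.MEM  tail

CYCLES = 7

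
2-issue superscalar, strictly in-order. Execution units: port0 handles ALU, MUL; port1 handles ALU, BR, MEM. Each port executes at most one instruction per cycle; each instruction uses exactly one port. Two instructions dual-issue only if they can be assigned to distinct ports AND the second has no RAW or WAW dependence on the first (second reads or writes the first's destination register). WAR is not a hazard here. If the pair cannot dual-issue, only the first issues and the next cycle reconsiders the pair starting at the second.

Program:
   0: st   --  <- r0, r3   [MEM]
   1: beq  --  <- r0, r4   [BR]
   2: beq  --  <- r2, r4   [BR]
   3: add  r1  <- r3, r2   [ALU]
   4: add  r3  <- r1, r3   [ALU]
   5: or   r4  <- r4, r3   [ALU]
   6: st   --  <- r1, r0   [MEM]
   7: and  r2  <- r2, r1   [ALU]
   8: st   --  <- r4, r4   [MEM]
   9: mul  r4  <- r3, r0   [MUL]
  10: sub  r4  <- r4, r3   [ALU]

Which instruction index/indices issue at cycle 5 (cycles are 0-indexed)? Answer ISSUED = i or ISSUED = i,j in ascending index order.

ISSUED = 7,8

0. st @i0  | no-port MEM/BR
1. beq @i1  | no-port BR/BR
2. beq+add @i2,i3  | pair
3. add @i4  | RAW r3
4. or+st @i5,i6  | pair
5. and+st @i7,i8  | pair
6. mul @i9  | RAW+WAW r4
7. sub @i10  | tail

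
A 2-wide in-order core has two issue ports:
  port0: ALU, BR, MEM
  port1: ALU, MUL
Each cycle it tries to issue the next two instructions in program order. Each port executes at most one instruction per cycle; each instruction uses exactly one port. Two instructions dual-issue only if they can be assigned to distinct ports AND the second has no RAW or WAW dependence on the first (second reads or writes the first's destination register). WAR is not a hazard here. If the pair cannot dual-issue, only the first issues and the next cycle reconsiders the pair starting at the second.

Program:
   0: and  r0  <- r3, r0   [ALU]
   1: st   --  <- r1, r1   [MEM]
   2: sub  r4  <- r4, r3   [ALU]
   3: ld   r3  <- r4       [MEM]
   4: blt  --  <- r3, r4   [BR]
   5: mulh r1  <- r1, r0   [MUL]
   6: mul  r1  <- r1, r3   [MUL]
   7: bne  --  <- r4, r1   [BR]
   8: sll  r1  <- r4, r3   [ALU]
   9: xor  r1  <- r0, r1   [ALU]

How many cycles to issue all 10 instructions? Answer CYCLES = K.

CYCLES = 7

c0: i0&i1 and.ALU/st.MEM  2-wide
c1: i2 sub.ALU  RAW r4
c2: i3 ld.MEM  no-port MEM/BR
c3: i4&i5 blt.BR/mulh.MUL  2-wide
c4: i6 mul.MUL  RAW r1
c5: i7&i8 bne.BR/sll.ALU  2-wide
c6: i9 xor.ALU  tail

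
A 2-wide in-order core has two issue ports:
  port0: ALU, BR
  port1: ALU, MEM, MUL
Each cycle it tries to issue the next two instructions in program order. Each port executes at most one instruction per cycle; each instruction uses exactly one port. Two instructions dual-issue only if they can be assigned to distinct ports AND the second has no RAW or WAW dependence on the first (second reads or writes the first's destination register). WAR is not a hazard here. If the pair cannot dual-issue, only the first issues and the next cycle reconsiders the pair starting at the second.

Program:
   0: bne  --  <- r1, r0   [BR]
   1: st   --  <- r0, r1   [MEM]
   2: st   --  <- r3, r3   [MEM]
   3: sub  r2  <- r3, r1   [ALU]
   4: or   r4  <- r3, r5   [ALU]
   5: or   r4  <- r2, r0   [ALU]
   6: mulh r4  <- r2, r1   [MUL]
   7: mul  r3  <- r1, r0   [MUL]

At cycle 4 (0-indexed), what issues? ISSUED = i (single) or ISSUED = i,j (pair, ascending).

t=0 i0,i1:bne/st ; dual
t=1 i2,i3:st/sub ; dual
t=2 i4:or ; WAW r4
t=3 i5:or ; WAW r4
t=4 i6:mulh ; no-port MUL/MUL
t=5 i7:mul ; tail

ISSUED = 6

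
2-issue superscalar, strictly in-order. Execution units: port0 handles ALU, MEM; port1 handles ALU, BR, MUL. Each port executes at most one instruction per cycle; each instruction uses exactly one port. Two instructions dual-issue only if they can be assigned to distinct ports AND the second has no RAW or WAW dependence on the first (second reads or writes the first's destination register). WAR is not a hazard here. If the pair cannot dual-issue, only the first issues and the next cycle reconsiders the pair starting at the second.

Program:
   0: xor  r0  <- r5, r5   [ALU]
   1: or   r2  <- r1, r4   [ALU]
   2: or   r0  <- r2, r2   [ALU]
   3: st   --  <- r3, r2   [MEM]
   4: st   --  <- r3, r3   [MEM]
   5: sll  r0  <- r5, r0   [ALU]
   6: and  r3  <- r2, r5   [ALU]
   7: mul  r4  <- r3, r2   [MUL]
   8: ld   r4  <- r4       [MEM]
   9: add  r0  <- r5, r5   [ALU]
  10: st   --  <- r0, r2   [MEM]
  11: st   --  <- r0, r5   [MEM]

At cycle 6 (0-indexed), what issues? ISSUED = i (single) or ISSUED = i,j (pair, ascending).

ISSUED = 10

t=0 i0,i1:xor.ALU+or.ALU ; dual
t=1 i2,i3:or.ALU+st.MEM ; dual
t=2 i4,i5:st.MEM+sll.ALU ; dual
t=3 i6:and.ALU ; RAW r3
t=4 i7:mul.MUL ; RAW+WAW r4
t=5 i8,i9:ld.MEM+add.ALU ; dual
t=6 i10:st.MEM ; no-port MEM/MEM
t=7 i11:st.MEM ; tail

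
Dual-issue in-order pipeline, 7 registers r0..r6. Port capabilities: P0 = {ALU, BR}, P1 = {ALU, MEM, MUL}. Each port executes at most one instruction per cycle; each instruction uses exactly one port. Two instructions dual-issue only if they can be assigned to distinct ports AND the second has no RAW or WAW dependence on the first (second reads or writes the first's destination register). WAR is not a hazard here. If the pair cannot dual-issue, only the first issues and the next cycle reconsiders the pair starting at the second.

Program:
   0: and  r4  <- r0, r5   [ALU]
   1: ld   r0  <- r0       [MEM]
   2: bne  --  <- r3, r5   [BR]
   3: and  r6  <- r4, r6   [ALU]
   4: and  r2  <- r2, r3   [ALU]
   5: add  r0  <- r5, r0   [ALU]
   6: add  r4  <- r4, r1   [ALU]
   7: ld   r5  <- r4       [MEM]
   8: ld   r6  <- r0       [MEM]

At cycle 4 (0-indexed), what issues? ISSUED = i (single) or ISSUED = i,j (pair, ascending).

ISSUED = 7

[0] i0&i1  and.ALU+ld.MEM  -- 2-wide
[1] i2&i3  bne.BR+and.ALU  -- 2-wide
[2] i4&i5  and.ALU+add.ALU  -- 2-wide
[3] i6  add.ALU  -- RAW r4
[4] i7  ld.MEM  -- no-port MEM/MEM
[5] i8  ld.MEM  -- tail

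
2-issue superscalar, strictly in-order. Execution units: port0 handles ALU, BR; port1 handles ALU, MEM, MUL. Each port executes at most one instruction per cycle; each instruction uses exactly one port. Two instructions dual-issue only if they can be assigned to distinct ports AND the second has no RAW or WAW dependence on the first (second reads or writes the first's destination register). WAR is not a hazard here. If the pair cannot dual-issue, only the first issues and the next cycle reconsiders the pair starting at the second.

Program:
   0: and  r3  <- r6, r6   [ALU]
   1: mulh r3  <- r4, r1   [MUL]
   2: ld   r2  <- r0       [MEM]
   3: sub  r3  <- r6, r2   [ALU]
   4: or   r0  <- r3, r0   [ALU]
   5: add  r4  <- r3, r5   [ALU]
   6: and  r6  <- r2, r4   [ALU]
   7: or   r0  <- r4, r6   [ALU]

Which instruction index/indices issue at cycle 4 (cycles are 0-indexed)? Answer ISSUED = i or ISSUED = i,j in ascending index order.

c0: i0 and  WAW r3
c1: i1 mulh  no-port MUL/MEM
c2: i2 ld  RAW r2
c3: i3 sub  RAW r3
c4: i4&i5 or add  2-wide
c5: i6 and  RAW r6
c6: i7 or  tail

ISSUED = 4,5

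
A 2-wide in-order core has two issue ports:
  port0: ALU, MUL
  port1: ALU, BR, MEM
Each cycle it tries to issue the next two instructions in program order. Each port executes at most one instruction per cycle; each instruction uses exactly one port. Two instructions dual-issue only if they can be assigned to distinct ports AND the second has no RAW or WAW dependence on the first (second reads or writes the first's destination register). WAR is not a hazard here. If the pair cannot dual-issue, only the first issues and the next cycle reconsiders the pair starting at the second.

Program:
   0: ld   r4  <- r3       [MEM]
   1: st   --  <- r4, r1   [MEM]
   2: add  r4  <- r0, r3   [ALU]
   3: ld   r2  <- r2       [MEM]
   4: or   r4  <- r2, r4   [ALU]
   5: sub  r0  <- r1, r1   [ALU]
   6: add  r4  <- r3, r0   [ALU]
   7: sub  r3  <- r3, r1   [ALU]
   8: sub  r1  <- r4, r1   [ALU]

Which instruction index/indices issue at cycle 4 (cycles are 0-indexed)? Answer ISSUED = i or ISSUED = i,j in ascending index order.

ISSUED = 6,7

c0: i0 ld.MEM  no-port MEM/MEM
c1: i1+i2 st.MEM;add.ALU  pair
c2: i3 ld.MEM  RAW r2
c3: i4+i5 or.ALU;sub.ALU  pair
c4: i6+i7 add.ALU;sub.ALU  pair
c5: i8 sub.ALU  tail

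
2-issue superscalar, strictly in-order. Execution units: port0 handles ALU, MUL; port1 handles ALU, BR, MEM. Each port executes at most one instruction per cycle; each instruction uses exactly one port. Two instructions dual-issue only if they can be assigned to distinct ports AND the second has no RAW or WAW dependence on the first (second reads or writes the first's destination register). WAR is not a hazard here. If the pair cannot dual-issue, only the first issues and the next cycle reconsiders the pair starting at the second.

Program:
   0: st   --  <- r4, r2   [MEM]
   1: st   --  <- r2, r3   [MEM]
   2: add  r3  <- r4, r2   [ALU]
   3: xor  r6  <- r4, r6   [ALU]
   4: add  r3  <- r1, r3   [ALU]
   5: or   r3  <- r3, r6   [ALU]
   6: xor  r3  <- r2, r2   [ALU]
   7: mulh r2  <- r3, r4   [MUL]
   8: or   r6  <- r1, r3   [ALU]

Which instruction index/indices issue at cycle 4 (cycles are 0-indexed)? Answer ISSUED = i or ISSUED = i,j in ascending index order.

0. st @i0  | no-port MEM/MEM
1. st+add @i1+i2  | 2-wide
2. xor+add @i3+i4  | 2-wide
3. or @i5  | WAW r3
4. xor @i6  | RAW r3
5. mulh+or @i7+i8  | 2-wide

ISSUED = 6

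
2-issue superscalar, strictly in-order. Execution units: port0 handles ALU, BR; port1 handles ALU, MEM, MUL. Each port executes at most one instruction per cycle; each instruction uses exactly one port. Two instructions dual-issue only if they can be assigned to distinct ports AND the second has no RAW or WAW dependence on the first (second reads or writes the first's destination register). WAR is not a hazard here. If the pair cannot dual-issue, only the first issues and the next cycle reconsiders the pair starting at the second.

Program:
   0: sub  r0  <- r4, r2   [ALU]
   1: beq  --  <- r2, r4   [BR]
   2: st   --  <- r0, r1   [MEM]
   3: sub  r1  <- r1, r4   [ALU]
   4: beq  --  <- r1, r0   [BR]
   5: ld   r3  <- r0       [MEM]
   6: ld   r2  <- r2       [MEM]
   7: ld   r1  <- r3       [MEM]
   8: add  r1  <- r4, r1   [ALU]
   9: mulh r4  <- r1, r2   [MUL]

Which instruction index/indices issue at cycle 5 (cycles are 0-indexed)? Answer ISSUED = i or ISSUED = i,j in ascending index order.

ISSUED = 8

0. sub;beq @i0/i1  | 2-wide
1. st;sub @i2/i3  | 2-wide
2. beq;ld @i4/i5  | 2-wide
3. ld @i6  | no-port MEM/MEM
4. ld @i7  | RAW+WAW r1
5. add @i8  | RAW r1
6. mulh @i9  | tail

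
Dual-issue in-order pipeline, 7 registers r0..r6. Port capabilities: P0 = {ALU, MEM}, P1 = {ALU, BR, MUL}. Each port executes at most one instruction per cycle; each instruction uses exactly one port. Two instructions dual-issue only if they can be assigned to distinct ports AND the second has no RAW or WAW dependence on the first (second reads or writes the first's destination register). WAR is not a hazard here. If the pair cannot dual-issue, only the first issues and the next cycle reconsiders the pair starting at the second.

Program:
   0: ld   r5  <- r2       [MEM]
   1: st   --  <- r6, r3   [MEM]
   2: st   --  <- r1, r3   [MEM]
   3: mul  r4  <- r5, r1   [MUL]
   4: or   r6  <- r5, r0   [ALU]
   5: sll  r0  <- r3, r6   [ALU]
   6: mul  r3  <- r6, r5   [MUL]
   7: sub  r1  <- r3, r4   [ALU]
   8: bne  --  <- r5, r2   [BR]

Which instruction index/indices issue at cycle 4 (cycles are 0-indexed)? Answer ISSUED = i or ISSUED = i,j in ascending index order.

0. ld.MEM @i0  | no-port MEM/MEM
1. st.MEM @i1  | no-port MEM/MEM
2. st.MEM+mul.MUL @i2&i3  | dual
3. or.ALU @i4  | RAW r6
4. sll.ALU+mul.MUL @i5&i6  | dual
5. sub.ALU+bne.BR @i7&i8  | dual

ISSUED = 5,6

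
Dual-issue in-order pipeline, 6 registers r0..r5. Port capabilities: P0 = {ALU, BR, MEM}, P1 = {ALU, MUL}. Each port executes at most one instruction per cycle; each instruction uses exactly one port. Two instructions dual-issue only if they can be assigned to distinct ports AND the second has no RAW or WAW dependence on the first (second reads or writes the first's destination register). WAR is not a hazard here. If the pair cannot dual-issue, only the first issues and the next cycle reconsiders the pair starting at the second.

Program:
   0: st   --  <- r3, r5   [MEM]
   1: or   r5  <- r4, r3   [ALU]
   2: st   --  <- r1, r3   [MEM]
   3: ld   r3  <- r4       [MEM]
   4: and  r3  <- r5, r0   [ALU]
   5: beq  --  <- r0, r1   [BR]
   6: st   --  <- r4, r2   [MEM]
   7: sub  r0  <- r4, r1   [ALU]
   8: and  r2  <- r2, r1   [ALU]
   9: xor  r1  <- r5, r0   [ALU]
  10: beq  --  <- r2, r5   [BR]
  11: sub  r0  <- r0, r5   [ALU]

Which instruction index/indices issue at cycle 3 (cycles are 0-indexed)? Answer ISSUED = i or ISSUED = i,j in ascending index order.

0. st.MEM+or.ALU @i0&i1  | 2-wide
1. st.MEM @i2  | no-port MEM/MEM
2. ld.MEM @i3  | WAW r3
3. and.ALU+beq.BR @i4&i5  | 2-wide
4. st.MEM+sub.ALU @i6&i7  | 2-wide
5. and.ALU+xor.ALU @i8&i9  | 2-wide
6. beq.BR+sub.ALU @i10&i11  | 2-wide

ISSUED = 4,5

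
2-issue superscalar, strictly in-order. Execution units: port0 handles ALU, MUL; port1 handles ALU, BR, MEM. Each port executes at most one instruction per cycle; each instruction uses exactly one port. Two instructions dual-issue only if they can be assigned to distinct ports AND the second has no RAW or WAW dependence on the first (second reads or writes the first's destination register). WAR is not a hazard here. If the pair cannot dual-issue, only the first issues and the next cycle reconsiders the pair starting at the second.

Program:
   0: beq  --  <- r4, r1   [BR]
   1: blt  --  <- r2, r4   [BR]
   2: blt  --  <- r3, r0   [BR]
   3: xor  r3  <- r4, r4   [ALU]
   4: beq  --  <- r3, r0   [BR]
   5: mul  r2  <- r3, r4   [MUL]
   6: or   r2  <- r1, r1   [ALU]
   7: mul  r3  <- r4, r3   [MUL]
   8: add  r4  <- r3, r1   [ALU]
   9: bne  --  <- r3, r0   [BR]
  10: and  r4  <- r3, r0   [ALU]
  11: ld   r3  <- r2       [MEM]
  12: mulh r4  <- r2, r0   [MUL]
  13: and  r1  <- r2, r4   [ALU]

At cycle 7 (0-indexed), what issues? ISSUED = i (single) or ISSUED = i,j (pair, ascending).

ISSUED = 12

[0] i0  beq.BR  -- no-port BR/BR
[1] i1  blt.BR  -- no-port BR/BR
[2] i2+i3  blt.BR+xor.ALU  -- dual
[3] i4+i5  beq.BR+mul.MUL  -- dual
[4] i6+i7  or.ALU+mul.MUL  -- dual
[5] i8+i9  add.ALU+bne.BR  -- dual
[6] i10+i11  and.ALU+ld.MEM  -- dual
[7] i12  mulh.MUL  -- RAW r4
[8] i13  and.ALU  -- tail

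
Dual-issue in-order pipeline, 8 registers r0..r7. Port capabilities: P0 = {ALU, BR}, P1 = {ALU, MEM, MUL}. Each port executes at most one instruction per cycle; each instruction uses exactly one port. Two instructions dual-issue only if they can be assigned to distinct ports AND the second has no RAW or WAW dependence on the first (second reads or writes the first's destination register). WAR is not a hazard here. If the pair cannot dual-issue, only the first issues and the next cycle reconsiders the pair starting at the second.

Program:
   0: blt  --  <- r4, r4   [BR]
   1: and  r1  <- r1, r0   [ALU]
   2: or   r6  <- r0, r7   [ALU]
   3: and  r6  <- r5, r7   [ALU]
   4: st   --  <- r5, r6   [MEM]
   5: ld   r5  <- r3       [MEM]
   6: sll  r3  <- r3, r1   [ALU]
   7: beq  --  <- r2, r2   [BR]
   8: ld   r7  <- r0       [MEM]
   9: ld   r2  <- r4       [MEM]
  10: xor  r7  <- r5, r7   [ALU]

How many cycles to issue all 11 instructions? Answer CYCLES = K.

CYCLES = 7

#0 head=0: blt and i0/i1 2-wide
#1 head=2: or i2 WAW r6
#2 head=3: and i3 RAW r6
#3 head=4: st i4 no-port MEM/MEM
#4 head=5: ld sll i5/i6 2-wide
#5 head=7: beq ld i7/i8 2-wide
#6 head=9: ld xor i9/i10 2-wide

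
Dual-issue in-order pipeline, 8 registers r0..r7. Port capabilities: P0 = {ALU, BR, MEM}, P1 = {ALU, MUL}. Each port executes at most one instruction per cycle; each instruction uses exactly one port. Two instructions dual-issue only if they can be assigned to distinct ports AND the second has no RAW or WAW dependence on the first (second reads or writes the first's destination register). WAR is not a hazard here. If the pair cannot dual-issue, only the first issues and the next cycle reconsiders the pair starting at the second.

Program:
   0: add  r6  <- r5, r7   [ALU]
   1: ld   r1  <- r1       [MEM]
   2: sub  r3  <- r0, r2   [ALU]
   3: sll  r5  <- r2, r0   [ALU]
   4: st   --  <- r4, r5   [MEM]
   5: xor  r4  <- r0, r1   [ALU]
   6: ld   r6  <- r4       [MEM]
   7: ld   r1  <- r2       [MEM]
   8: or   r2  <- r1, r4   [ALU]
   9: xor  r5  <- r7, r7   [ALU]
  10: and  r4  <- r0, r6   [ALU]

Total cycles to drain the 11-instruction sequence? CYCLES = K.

  cy0 -> i0,i1 (add.ALU+ld.MEM) dual
  cy1 -> i2,i3 (sub.ALU+sll.ALU) dual
  cy2 -> i4,i5 (st.MEM+xor.ALU) dual
  cy3 -> i6 (ld.MEM) no-port MEM/MEM
  cy4 -> i7 (ld.MEM) RAW r1
  cy5 -> i8,i9 (or.ALU+xor.ALU) dual
  cy6 -> i10 (and.ALU) tail

CYCLES = 7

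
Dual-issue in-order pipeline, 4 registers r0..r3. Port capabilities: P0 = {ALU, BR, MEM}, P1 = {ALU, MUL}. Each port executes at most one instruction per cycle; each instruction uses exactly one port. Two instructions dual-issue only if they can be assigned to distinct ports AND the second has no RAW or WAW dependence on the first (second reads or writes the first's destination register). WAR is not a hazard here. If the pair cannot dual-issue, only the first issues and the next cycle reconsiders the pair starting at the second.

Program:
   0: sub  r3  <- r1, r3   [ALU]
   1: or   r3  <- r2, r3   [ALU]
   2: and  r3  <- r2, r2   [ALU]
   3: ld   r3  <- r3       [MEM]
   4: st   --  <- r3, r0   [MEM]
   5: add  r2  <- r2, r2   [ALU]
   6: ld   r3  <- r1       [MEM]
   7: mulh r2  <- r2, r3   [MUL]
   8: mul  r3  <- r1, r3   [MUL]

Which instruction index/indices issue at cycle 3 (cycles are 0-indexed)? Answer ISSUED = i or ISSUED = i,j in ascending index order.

[0] i0  sub  -- RAW+WAW r3
[1] i1  or  -- WAW r3
[2] i2  and  -- RAW+WAW r3
[3] i3  ld  -- no-port MEM/MEM
[4] i4+i5  st/add  -- dual
[5] i6  ld  -- RAW r3
[6] i7  mulh  -- no-port MUL/MUL
[7] i8  mul  -- tail

ISSUED = 3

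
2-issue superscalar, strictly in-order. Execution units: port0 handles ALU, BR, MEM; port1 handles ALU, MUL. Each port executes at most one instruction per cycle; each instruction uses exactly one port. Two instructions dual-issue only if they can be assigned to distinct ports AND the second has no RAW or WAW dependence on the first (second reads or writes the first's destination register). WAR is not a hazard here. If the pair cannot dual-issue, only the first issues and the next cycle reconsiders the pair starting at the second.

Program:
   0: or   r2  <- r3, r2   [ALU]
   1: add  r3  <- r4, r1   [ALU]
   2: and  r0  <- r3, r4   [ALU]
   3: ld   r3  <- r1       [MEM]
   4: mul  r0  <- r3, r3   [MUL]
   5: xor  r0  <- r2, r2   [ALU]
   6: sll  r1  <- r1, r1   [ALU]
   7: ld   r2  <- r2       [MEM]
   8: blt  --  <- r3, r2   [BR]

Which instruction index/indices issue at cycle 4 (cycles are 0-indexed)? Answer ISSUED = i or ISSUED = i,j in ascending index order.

#0 head=0: or+add i0+i1 pair
#1 head=2: and+ld i2+i3 pair
#2 head=4: mul i4 WAW r0
#3 head=5: xor+sll i5+i6 pair
#4 head=7: ld i7 no-port MEM/BR
#5 head=8: blt i8 tail

ISSUED = 7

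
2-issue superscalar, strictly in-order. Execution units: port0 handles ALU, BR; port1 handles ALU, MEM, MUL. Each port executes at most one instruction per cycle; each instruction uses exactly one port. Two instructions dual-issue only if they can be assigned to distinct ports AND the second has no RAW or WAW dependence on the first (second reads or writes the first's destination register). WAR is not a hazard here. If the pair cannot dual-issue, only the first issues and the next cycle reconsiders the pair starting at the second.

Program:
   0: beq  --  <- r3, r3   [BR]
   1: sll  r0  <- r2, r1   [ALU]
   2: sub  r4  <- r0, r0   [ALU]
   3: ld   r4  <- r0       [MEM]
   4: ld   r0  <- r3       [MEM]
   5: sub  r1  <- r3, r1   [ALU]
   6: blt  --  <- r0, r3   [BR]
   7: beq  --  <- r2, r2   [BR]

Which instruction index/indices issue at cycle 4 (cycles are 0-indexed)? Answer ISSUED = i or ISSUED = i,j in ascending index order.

0. beq+sll @i0,i1  | pair
1. sub @i2  | WAW r4
2. ld @i3  | no-port MEM/MEM
3. ld+sub @i4,i5  | pair
4. blt @i6  | no-port BR/BR
5. beq @i7  | tail

ISSUED = 6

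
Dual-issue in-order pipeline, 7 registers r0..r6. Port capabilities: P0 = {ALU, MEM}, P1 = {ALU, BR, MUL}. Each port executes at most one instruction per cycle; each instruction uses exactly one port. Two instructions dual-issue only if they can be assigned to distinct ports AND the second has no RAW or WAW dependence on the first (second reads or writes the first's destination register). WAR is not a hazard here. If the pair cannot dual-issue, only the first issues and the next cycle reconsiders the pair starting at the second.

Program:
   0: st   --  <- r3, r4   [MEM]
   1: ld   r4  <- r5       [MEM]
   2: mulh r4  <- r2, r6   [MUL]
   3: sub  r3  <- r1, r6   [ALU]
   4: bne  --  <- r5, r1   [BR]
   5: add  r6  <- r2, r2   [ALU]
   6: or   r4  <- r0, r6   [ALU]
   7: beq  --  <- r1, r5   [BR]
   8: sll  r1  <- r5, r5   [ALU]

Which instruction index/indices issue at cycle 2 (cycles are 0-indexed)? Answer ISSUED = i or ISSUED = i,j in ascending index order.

  cy0 -> i0 (st) no-port MEM/MEM
  cy1 -> i1 (ld) WAW r4
  cy2 -> i2&i3 (mulh sub) 2-wide
  cy3 -> i4&i5 (bne add) 2-wide
  cy4 -> i6&i7 (or beq) 2-wide
  cy5 -> i8 (sll) tail

ISSUED = 2,3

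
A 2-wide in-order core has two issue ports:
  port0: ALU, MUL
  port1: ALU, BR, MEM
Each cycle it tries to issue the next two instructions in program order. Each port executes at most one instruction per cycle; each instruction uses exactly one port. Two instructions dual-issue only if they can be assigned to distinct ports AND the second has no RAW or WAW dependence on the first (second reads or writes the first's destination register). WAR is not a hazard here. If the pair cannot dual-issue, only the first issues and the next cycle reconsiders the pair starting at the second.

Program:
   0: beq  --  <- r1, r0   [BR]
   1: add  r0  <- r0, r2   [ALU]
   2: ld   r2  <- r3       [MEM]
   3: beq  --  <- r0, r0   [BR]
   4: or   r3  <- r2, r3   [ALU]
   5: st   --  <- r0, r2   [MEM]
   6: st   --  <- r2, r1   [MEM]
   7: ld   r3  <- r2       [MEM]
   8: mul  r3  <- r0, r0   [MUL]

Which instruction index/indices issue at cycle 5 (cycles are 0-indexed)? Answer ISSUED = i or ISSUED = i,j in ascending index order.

ISSUED = 7

c0: i0,i1 beq add  dual
c1: i2 ld  no-port MEM/BR
c2: i3,i4 beq or  dual
c3: i5 st  no-port MEM/MEM
c4: i6 st  no-port MEM/MEM
c5: i7 ld  WAW r3
c6: i8 mul  tail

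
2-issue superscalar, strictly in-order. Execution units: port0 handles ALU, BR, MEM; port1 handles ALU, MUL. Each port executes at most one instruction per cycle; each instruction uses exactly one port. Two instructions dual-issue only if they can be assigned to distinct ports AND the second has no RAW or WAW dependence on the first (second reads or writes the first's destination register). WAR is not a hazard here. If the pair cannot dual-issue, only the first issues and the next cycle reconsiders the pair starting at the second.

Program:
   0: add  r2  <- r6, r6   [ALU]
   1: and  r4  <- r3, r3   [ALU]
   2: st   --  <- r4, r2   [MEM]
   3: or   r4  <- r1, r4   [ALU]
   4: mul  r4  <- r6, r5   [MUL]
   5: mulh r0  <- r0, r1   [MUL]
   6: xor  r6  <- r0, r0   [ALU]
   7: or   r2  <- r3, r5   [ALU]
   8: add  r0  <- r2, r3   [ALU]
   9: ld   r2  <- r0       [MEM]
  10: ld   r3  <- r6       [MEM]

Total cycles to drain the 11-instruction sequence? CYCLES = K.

CYCLES = 8

#0 head=0: add.ALU/and.ALU i0,i1 2-wide
#1 head=2: st.MEM/or.ALU i2,i3 2-wide
#2 head=4: mul.MUL i4 no-port MUL/MUL
#3 head=5: mulh.MUL i5 RAW r0
#4 head=6: xor.ALU/or.ALU i6,i7 2-wide
#5 head=8: add.ALU i8 RAW r0
#6 head=9: ld.MEM i9 no-port MEM/MEM
#7 head=10: ld.MEM i10 tail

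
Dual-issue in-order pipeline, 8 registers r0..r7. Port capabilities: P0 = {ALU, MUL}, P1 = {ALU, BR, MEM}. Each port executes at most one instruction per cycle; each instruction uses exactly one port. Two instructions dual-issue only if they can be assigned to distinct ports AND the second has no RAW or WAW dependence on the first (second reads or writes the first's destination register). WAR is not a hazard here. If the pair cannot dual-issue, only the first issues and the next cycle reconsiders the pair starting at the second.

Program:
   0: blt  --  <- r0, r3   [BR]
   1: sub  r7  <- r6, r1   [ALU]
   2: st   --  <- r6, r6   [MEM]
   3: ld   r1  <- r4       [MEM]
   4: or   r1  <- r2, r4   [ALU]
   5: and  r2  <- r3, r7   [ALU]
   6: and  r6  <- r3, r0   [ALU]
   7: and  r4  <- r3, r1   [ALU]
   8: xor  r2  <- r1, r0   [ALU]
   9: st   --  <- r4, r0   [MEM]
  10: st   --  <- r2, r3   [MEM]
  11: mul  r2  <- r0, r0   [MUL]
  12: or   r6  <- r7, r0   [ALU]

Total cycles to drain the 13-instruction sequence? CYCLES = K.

CYCLES = 8

t=0 i0,i1:blt.BR;sub.ALU ; dual
t=1 i2:st.MEM ; no-port MEM/MEM
t=2 i3:ld.MEM ; WAW r1
t=3 i4,i5:or.ALU;and.ALU ; dual
t=4 i6,i7:and.ALU;and.ALU ; dual
t=5 i8,i9:xor.ALU;st.MEM ; dual
t=6 i10,i11:st.MEM;mul.MUL ; dual
t=7 i12:or.ALU ; tail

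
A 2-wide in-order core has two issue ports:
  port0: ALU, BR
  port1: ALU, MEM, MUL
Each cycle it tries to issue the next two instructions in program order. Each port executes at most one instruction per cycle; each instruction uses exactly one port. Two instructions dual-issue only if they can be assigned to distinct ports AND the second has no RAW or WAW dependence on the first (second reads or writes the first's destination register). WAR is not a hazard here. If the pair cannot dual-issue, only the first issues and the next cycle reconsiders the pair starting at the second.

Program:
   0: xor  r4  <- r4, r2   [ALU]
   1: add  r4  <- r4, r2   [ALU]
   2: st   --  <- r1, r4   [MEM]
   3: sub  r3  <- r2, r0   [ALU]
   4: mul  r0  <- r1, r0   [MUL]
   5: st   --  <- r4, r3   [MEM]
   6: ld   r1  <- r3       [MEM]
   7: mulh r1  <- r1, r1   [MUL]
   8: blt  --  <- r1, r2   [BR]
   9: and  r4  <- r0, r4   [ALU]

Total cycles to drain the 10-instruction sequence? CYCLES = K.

CYCLES = 8

t=0 i0:xor.ALU ; RAW+WAW r4
t=1 i1:add.ALU ; RAW r4
t=2 i2/i3:st.MEM sub.ALU ; pair
t=3 i4:mul.MUL ; no-port MUL/MEM
t=4 i5:st.MEM ; no-port MEM/MEM
t=5 i6:ld.MEM ; no-port MEM/MUL
t=6 i7:mulh.MUL ; RAW r1
t=7 i8/i9:blt.BR and.ALU ; pair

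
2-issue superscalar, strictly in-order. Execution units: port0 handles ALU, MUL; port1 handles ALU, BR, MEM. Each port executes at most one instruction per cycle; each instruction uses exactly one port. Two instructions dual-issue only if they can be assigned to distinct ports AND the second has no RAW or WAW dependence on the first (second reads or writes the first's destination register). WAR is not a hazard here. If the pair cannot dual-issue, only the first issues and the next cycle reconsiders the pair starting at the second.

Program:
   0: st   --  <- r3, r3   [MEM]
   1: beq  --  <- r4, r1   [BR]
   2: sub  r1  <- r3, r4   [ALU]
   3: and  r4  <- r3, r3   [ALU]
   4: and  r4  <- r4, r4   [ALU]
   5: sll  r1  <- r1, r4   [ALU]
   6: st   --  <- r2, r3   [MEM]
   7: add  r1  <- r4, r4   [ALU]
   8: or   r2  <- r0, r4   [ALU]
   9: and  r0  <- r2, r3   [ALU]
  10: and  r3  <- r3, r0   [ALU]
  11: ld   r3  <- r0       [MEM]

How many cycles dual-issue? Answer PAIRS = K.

PAIRS = 3

0. st @i0  | no-port MEM/BR
1. beq/sub @i1+i2  | 2-wide
2. and @i3  | RAW+WAW r4
3. and @i4  | RAW r4
4. sll/st @i5+i6  | 2-wide
5. add/or @i7+i8  | 2-wide
6. and @i9  | RAW r0
7. and @i10  | WAW r3
8. ld @i11  | tail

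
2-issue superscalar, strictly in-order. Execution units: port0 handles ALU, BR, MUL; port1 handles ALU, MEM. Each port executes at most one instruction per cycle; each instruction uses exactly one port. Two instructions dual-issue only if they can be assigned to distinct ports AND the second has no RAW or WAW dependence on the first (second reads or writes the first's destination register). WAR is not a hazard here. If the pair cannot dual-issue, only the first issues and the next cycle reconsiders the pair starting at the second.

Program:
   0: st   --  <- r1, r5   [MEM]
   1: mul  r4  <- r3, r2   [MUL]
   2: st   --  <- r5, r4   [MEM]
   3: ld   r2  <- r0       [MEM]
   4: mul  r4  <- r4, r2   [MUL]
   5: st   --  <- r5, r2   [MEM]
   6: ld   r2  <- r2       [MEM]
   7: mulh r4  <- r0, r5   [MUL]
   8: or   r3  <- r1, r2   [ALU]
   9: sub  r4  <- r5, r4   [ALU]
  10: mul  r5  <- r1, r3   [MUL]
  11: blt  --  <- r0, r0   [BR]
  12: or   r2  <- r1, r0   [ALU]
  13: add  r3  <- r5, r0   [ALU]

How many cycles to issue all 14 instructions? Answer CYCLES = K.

0. st.MEM;mul.MUL @i0+i1  | pair
1. st.MEM @i2  | no-port MEM/MEM
2. ld.MEM @i3  | RAW r2
3. mul.MUL;st.MEM @i4+i5  | pair
4. ld.MEM;mulh.MUL @i6+i7  | pair
5. or.ALU;sub.ALU @i8+i9  | pair
6. mul.MUL @i10  | no-port MUL/BR
7. blt.BR;or.ALU @i11+i12  | pair
8. add.ALU @i13  | tail

CYCLES = 9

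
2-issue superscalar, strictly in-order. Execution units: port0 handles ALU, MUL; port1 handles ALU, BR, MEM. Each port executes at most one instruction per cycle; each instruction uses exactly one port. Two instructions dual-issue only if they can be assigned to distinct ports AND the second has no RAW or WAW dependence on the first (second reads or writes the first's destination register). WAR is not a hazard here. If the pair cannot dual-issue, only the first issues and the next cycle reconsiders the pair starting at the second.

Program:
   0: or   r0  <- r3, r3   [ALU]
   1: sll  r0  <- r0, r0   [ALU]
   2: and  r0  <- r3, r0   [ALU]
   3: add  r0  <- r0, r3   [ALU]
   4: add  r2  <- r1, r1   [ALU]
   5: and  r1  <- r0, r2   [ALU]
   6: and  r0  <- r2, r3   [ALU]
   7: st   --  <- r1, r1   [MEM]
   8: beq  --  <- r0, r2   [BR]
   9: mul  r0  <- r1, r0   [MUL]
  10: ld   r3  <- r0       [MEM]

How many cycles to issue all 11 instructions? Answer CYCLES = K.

  cy0 -> i0 (or.ALU) RAW+WAW r0
  cy1 -> i1 (sll.ALU) RAW+WAW r0
  cy2 -> i2 (and.ALU) RAW+WAW r0
  cy3 -> i3+i4 (add.ALU+add.ALU) pair
  cy4 -> i5+i6 (and.ALU+and.ALU) pair
  cy5 -> i7 (st.MEM) no-port MEM/BR
  cy6 -> i8+i9 (beq.BR+mul.MUL) pair
  cy7 -> i10 (ld.MEM) tail

CYCLES = 8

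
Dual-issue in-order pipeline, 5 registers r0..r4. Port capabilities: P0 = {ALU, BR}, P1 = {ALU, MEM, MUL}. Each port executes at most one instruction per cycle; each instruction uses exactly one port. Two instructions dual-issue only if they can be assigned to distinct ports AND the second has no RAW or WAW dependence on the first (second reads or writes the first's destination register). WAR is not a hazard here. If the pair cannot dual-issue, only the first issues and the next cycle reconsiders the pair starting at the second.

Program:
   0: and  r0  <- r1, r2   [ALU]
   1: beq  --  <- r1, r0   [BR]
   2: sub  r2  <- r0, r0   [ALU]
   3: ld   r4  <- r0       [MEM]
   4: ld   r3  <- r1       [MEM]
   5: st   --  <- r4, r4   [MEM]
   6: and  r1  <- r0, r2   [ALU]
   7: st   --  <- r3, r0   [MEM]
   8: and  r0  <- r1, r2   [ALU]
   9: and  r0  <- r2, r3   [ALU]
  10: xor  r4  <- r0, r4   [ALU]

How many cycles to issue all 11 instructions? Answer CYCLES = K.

[0] i0  and  -- RAW r0
[1] i1+i2  beq/sub  -- dual
[2] i3  ld  -- no-port MEM/MEM
[3] i4  ld  -- no-port MEM/MEM
[4] i5+i6  st/and  -- dual
[5] i7+i8  st/and  -- dual
[6] i9  and  -- RAW r0
[7] i10  xor  -- tail

CYCLES = 8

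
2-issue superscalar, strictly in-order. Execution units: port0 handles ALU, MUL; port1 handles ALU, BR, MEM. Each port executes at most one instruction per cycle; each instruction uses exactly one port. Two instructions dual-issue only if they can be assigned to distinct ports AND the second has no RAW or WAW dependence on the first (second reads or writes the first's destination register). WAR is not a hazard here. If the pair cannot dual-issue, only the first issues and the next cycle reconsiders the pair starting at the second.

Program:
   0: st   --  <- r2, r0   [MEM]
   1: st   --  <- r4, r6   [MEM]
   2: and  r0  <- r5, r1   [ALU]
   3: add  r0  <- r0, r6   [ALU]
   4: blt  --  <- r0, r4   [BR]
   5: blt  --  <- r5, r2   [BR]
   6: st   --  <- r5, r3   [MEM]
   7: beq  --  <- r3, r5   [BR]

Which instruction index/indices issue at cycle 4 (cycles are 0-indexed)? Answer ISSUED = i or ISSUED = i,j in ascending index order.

#0 head=0: st i0 no-port MEM/MEM
#1 head=1: st+and i1/i2 2-wide
#2 head=3: add i3 RAW r0
#3 head=4: blt i4 no-port BR/BR
#4 head=5: blt i5 no-port BR/MEM
#5 head=6: st i6 no-port MEM/BR
#6 head=7: beq i7 tail

ISSUED = 5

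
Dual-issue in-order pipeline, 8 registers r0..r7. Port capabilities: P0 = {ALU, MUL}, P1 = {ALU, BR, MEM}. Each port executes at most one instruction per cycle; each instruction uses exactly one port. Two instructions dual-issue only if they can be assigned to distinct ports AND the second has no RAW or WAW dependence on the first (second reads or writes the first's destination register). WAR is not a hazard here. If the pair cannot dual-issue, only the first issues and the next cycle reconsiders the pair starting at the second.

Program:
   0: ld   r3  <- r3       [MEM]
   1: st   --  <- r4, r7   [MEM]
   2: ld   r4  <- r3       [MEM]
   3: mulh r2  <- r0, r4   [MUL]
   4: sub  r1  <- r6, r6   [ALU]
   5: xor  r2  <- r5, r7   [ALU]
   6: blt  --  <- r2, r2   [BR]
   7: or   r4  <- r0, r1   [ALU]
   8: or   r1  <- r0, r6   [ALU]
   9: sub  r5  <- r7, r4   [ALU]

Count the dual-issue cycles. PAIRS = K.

PAIRS = 3

  cy0 -> i0 (ld.MEM) no-port MEM/MEM
  cy1 -> i1 (st.MEM) no-port MEM/MEM
  cy2 -> i2 (ld.MEM) RAW r4
  cy3 -> i3+i4 (mulh.MUL sub.ALU) pair
  cy4 -> i5 (xor.ALU) RAW r2
  cy5 -> i6+i7 (blt.BR or.ALU) pair
  cy6 -> i8+i9 (or.ALU sub.ALU) pair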